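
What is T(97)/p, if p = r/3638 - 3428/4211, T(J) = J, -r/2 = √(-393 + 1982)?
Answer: -4633009460938636/38853682347155 + 3128779202803*√1589/38853682347155 ≈ -116.03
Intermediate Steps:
r = -2*√1589 (r = -2*√(-393 + 1982) = -2*√1589 ≈ -79.724)
p = -3428/4211 - √1589/1819 (p = -2*√1589/3638 - 3428/4211 = -2*√1589*(1/3638) - 3428*1/4211 = -√1589/1819 - 3428/4211 = -3428/4211 - √1589/1819 ≈ -0.83597)
T(97)/p = 97/(-3428/4211 - √1589/1819)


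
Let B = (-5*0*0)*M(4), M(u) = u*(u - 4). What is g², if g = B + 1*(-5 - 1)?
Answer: 36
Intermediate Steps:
M(u) = u*(-4 + u)
B = 0 (B = (-5*0*0)*(4*(-4 + 4)) = (0*0)*(4*0) = 0*0 = 0)
g = -6 (g = 0 + 1*(-5 - 1) = 0 + 1*(-6) = 0 - 6 = -6)
g² = (-6)² = 36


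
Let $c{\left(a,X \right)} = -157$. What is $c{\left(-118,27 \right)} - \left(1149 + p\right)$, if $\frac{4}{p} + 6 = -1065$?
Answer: $- \frac{1398722}{1071} \approx -1306.0$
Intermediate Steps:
$p = - \frac{4}{1071}$ ($p = \frac{4}{-6 - 1065} = \frac{4}{-1071} = 4 \left(- \frac{1}{1071}\right) = - \frac{4}{1071} \approx -0.0037348$)
$c{\left(-118,27 \right)} - \left(1149 + p\right) = -157 - \frac{1230575}{1071} = - \frac{1398722}{1071}$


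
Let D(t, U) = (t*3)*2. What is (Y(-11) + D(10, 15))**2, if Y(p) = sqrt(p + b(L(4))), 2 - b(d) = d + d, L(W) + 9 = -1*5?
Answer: (60 + sqrt(19))**2 ≈ 4142.1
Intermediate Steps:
L(W) = -14 (L(W) = -9 - 1*5 = -9 - 5 = -14)
b(d) = 2 - 2*d (b(d) = 2 - (d + d) = 2 - 2*d)
D(t, U) = 6*t (D(t, U) = (3*t)*2 = 6*t)
Y(p) = sqrt(30 + p) (Y(p) = sqrt(p + (2 - 2*(-14))) = sqrt(p + (2 + 28)) = sqrt(p + 30) = sqrt(30 + p))
(Y(-11) + D(10, 15))**2 = (sqrt(30 - 11) + 6*10)**2 = (sqrt(19) + 60)**2 = (60 + sqrt(19))**2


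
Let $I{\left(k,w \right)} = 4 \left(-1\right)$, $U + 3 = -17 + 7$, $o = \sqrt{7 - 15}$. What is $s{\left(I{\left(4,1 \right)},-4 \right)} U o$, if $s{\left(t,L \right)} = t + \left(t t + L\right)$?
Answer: $- 208 i \sqrt{2} \approx - 294.16 i$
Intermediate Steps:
$o = 2 i \sqrt{2}$ ($o = \sqrt{-8} = 2 i \sqrt{2} \approx 2.8284 i$)
$U = -13$ ($U = -3 + \left(-17 + 7\right) = -3 - 10 = -13$)
$I{\left(k,w \right)} = -4$
$s{\left(t,L \right)} = L + t + t^{2}$ ($s{\left(t,L \right)} = t + \left(t^{2} + L\right) = t + \left(L + t^{2}\right) = L + t + t^{2}$)
$s{\left(I{\left(4,1 \right)},-4 \right)} U o = \left(-4 - 4 + \left(-4\right)^{2}\right) \left(-13\right) 2 i \sqrt{2} = \left(-4 - 4 + 16\right) \left(-13\right) 2 i \sqrt{2} = 8 \left(-13\right) 2 i \sqrt{2} = - 104 \cdot 2 i \sqrt{2} = - 208 i \sqrt{2}$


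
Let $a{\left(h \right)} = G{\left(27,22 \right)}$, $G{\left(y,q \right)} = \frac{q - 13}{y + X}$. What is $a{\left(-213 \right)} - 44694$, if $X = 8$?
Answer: $- \frac{1564281}{35} \approx -44694.0$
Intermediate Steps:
$G{\left(y,q \right)} = \frac{-13 + q}{8 + y}$ ($G{\left(y,q \right)} = \frac{q - 13}{y + 8} = \frac{-13 + q}{8 + y}$)
$a{\left(h \right)} = \frac{9}{35}$ ($a{\left(h \right)} = \frac{-13 + 22}{8 + 27} = \frac{1}{35} \cdot 9 = \frac{9}{35}$)
$a{\left(-213 \right)} - 44694 = \frac{9}{35} - 44694 = - \frac{1564281}{35}$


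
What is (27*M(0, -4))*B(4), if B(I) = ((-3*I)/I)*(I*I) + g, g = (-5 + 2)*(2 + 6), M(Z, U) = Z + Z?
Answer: 0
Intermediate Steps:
M(Z, U) = 2*Z
g = -24 (g = -3*8 = -24)
B(I) = -24 - 3*I² (B(I) = ((-3*I)/I)*(I*I) - 24 = -3*I² - 24 = -24 - 3*I²)
(27*M(0, -4))*B(4) = (27*(2*0))*(-24 - 3*4²) = (27*0)*(-24 - 3*16) = 0*(-24 - 48) = 0*(-72) = 0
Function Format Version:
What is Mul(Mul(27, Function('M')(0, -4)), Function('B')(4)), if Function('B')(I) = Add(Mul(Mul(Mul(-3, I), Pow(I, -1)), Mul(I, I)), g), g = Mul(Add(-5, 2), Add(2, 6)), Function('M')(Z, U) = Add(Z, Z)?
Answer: 0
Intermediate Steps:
Function('M')(Z, U) = Mul(2, Z)
g = -24 (g = Mul(-3, 8) = -24)
Function('B')(I) = Add(-24, Mul(-3, Pow(I, 2))) (Function('B')(I) = Add(Mul(Mul(Mul(-3, I), Pow(I, -1)), Mul(I, I)), -24) = Add(Mul(-3, Pow(I, 2)), -24) = Add(-24, Mul(-3, Pow(I, 2))))
Mul(Mul(27, Function('M')(0, -4)), Function('B')(4)) = Mul(Mul(27, Mul(2, 0)), Add(-24, Mul(-3, Pow(4, 2)))) = Mul(Mul(27, 0), Add(-24, Mul(-3, 16))) = Mul(0, Add(-24, -48)) = Mul(0, -72) = 0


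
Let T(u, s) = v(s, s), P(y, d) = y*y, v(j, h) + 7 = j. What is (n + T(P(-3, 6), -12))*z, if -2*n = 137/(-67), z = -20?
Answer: 24090/67 ≈ 359.55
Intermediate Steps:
v(j, h) = -7 + j
P(y, d) = y**2
n = 137/134 (n = -137/(2*(-67)) = -137*(-1)/(2*67) = -1/2*(-137/67) = 137/134 ≈ 1.0224)
T(u, s) = -7 + s
(n + T(P(-3, 6), -12))*z = (137/134 + (-7 - 12))*(-20) = (137/134 - 19)*(-20) = -2409/134*(-20) = 24090/67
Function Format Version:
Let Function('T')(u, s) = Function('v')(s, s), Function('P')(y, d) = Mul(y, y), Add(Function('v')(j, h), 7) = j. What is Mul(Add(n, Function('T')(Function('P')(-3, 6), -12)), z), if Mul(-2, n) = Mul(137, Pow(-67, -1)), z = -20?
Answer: Rational(24090, 67) ≈ 359.55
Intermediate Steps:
Function('v')(j, h) = Add(-7, j)
Function('P')(y, d) = Pow(y, 2)
n = Rational(137, 134) (n = Mul(Rational(-1, 2), Mul(137, Pow(-67, -1))) = Mul(Rational(-1, 2), Mul(137, Rational(-1, 67))) = Mul(Rational(-1, 2), Rational(-137, 67)) = Rational(137, 134) ≈ 1.0224)
Function('T')(u, s) = Add(-7, s)
Mul(Add(n, Function('T')(Function('P')(-3, 6), -12)), z) = Mul(Add(Rational(137, 134), Add(-7, -12)), -20) = Mul(Add(Rational(137, 134), -19), -20) = Mul(Rational(-2409, 134), -20) = Rational(24090, 67)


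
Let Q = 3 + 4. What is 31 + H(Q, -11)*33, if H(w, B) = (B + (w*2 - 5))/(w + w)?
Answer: 184/7 ≈ 26.286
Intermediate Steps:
Q = 7
H(w, B) = (-5 + B + 2*w)/(2*w) (H(w, B) = (B + (2*w - 5))/((2*w)) = (B + (-5 + 2*w))*(1/(2*w)) = (-5 + B + 2*w)*(1/(2*w)) = (-5 + B + 2*w)/(2*w))
31 + H(Q, -11)*33 = 31 + ((1/2)*(-5 - 11 + 2*7)/7)*33 = 31 + ((1/2)*(1/7)*(-5 - 11 + 14))*33 = 31 + ((1/2)*(1/7)*(-2))*33 = 31 - 1/7*33 = 31 - 33/7 = 184/7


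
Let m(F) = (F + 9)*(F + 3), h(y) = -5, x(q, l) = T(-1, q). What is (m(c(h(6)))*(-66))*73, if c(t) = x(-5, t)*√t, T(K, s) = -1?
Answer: -105996 + 57816*I*√5 ≈ -1.06e+5 + 1.2928e+5*I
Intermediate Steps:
x(q, l) = -1
c(t) = -√t
m(F) = (3 + F)*(9 + F) (m(F) = (9 + F)*(3 + F) = (3 + F)*(9 + F))
(m(c(h(6)))*(-66))*73 = ((27 + (-√(-5))² + 12*(-√(-5)))*(-66))*73 = ((27 + (-I*√5)² + 12*(-I*√5))*(-66))*73 = ((27 - 5 - 12*I*√5)*(-66))*73 = ((22 - 12*I*√5)*(-66))*73 = (-1452 + 792*I*√5)*73 = -105996 + 57816*I*√5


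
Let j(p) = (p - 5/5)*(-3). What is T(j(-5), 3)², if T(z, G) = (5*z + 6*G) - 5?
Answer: 10609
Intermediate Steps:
j(p) = 3 - 3*p (j(p) = (p - 5*⅕)*(-3) = (p - 1)*(-3) = (-1 + p)*(-3) = 3 - 3*p)
T(z, G) = -5 + 5*z + 6*G
T(j(-5), 3)² = (-5 + 5*(3 - 3*(-5)) + 6*3)² = (-5 + 5*(3 + 15) + 18)² = (-5 + 5*18 + 18)² = (-5 + 90 + 18)² = 103² = 10609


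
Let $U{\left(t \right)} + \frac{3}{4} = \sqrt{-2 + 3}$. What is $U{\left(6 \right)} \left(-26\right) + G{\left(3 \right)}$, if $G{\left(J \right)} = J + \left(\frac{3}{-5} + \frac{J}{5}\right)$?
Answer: $- \frac{7}{2} \approx -3.5$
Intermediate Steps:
$U{\left(t \right)} = \frac{1}{4}$ ($U{\left(t \right)} = - \frac{3}{4} + \sqrt{-2 + 3} = - \frac{3}{4} + \sqrt{1} = - \frac{3}{4} + 1 = \frac{1}{4}$)
$G{\left(J \right)} = - \frac{3}{5} + \frac{6 J}{5}$ ($G{\left(J \right)} = J + \left(3 \left(- \frac{1}{5}\right) + J \frac{1}{5}\right) = J + \left(- \frac{3}{5} + \frac{J}{5}\right) = - \frac{3}{5} + \frac{6 J}{5}$)
$U{\left(6 \right)} \left(-26\right) + G{\left(3 \right)} = \frac{1}{4} \left(-26\right) + \left(- \frac{3}{5} + \frac{6}{5} \cdot 3\right) = - \frac{13}{2} + \left(- \frac{3}{5} + \frac{18}{5}\right) = - \frac{13}{2} + 3 = - \frac{7}{2}$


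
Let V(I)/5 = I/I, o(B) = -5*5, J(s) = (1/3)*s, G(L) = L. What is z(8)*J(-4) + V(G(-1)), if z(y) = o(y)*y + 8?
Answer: 261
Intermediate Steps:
J(s) = s/3 (J(s) = ((⅓)*1)*s = s/3)
o(B) = -25
V(I) = 5 (V(I) = 5*(I/I) = 5*1 = 5)
z(y) = 8 - 25*y (z(y) = -25*y + 8 = 8 - 25*y)
z(8)*J(-4) + V(G(-1)) = (8 - 25*8)*((⅓)*(-4)) + 5 = (8 - 200)*(-4/3) + 5 = -192*(-4/3) + 5 = 256 + 5 = 261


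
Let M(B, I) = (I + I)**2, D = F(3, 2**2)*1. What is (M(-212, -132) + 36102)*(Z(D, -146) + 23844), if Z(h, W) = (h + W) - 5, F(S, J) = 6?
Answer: 2507306802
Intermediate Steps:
D = 6 (D = 6*1 = 6)
M(B, I) = 4*I**2 (M(B, I) = (2*I)**2 = 4*I**2)
Z(h, W) = -5 + W + h (Z(h, W) = (W + h) - 5 = -5 + W + h)
(M(-212, -132) + 36102)*(Z(D, -146) + 23844) = (4*(-132)**2 + 36102)*((-5 - 146 + 6) + 23844) = (4*17424 + 36102)*(-145 + 23844) = (69696 + 36102)*23699 = 105798*23699 = 2507306802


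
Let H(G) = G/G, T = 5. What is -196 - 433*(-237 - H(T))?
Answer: 102858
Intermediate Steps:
H(G) = 1
-196 - 433*(-237 - H(T)) = -196 - 433*(-237 - 1*1) = -196 - 433*(-237 - 1) = -196 - 433*(-238) = -196 + 103054 = 102858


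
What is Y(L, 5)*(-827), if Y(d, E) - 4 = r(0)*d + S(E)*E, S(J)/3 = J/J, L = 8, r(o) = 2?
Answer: -28945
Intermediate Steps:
S(J) = 3 (S(J) = 3*(J/J) = 3*1 = 3)
Y(d, E) = 4 + 2*d + 3*E (Y(d, E) = 4 + (2*d + 3*E) = 4 + 2*d + 3*E)
Y(L, 5)*(-827) = (4 + 2*8 + 3*5)*(-827) = (4 + 16 + 15)*(-827) = 35*(-827) = -28945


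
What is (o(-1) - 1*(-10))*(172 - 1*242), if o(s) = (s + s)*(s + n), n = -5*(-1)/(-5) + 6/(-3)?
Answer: -1260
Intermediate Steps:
n = -3 (n = 5*(-⅕) + 6*(-⅓) = -1 - 2 = -3)
o(s) = 2*s*(-3 + s) (o(s) = (s + s)*(s - 3) = (2*s)*(-3 + s) = 2*s*(-3 + s))
(o(-1) - 1*(-10))*(172 - 1*242) = (2*(-1)*(-3 - 1) - 1*(-10))*(172 - 1*242) = (2*(-1)*(-4) + 10)*(172 - 242) = (8 + 10)*(-70) = 18*(-70) = -1260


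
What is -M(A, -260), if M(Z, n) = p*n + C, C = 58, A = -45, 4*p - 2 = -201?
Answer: -12993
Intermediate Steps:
p = -199/4 (p = ½ + (¼)*(-201) = ½ - 201/4 = -199/4 ≈ -49.750)
M(Z, n) = 58 - 199*n/4 (M(Z, n) = -199*n/4 + 58 = 58 - 199*n/4)
-M(A, -260) = -(58 - 199/4*(-260)) = -(58 + 12935) = -1*12993 = -12993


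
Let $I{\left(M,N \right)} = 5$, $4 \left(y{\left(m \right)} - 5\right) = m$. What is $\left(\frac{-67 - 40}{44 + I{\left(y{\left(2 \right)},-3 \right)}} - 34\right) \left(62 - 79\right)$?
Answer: $\frac{30141}{49} \approx 615.12$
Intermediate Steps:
$y{\left(m \right)} = 5 + \frac{m}{4}$
$\left(\frac{-67 - 40}{44 + I{\left(y{\left(2 \right)},-3 \right)}} - 34\right) \left(62 - 79\right) = \left(\frac{-67 - 40}{44 + 5} - 34\right) \left(62 - 79\right) = \left(- \frac{107}{49} - 34\right) \left(62 - 79\right) = \left(\left(-107\right) \frac{1}{49} - 34\right) \left(-17\right) = \left(- \frac{107}{49} - 34\right) \left(-17\right) = \left(- \frac{1773}{49}\right) \left(-17\right) = \frac{30141}{49}$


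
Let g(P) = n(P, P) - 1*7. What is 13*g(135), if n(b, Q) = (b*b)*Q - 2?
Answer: 31984758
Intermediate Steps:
n(b, Q) = -2 + Q*b**2 (n(b, Q) = b**2*Q - 2 = Q*b**2 - 2 = -2 + Q*b**2)
g(P) = -9 + P**3 (g(P) = (-2 + P*P**2) - 1*7 = (-2 + P**3) - 7 = -9 + P**3)
13*g(135) = 13*(-9 + 135**3) = 13*(-9 + 2460375) = 13*2460366 = 31984758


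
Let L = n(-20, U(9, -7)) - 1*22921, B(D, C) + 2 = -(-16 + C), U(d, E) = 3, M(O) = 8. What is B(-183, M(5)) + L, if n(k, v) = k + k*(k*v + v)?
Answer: -21795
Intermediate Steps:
n(k, v) = k + k*(v + k*v)
B(D, C) = 14 - C (B(D, C) = -2 - (-16 + C) = -2 + (16 - C) = 14 - C)
L = -21801 (L = -20*(1 + 3 - 20*3) - 1*22921 = -20*(1 + 3 - 60) - 22921 = -20*(-56) - 22921 = 1120 - 22921 = -21801)
B(-183, M(5)) + L = (14 - 1*8) - 21801 = (14 - 8) - 21801 = 6 - 21801 = -21795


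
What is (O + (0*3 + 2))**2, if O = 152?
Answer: 23716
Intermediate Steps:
(O + (0*3 + 2))**2 = (152 + (0*3 + 2))**2 = (152 + (0 + 2))**2 = (152 + 2)**2 = 154**2 = 23716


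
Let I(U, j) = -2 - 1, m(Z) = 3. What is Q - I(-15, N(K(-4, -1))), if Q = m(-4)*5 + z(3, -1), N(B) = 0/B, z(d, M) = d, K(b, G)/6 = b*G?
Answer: 21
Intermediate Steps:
K(b, G) = 6*G*b (K(b, G) = 6*(b*G) = 6*(G*b) = 6*G*b)
N(B) = 0
I(U, j) = -3
Q = 18 (Q = 3*5 + 3 = 15 + 3 = 18)
Q - I(-15, N(K(-4, -1))) = 18 - 1*(-3) = 18 + 3 = 21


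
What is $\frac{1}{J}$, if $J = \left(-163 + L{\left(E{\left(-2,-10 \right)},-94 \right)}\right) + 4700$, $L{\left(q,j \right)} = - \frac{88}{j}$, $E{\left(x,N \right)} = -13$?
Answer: $\frac{47}{213283} \approx 0.00022036$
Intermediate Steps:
$J = \frac{213283}{47}$ ($J = \left(-163 - \frac{88}{-94}\right) + 4700 = \left(-163 - - \frac{44}{47}\right) + 4700 = \left(-163 + \frac{44}{47}\right) + 4700 = - \frac{7617}{47} + 4700 = \frac{213283}{47} \approx 4537.9$)
$\frac{1}{J} = \frac{1}{\frac{213283}{47}} = \frac{47}{213283}$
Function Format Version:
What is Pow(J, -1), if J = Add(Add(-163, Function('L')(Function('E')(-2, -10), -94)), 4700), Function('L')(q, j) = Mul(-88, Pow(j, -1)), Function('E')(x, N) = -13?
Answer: Rational(47, 213283) ≈ 0.00022036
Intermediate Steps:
J = Rational(213283, 47) (J = Add(Add(-163, Mul(-88, Pow(-94, -1))), 4700) = Add(Add(-163, Mul(-88, Rational(-1, 94))), 4700) = Add(Add(-163, Rational(44, 47)), 4700) = Add(Rational(-7617, 47), 4700) = Rational(213283, 47) ≈ 4537.9)
Pow(J, -1) = Pow(Rational(213283, 47), -1) = Rational(47, 213283)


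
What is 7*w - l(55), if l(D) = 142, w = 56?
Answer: 250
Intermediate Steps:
7*w - l(55) = 7*56 - 1*142 = 392 - 142 = 250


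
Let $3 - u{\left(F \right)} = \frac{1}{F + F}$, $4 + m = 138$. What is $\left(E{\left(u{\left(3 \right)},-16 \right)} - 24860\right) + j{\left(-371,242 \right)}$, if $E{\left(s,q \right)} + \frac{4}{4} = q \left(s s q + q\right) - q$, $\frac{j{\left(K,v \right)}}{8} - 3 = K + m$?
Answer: $- \frac{219653}{9} \approx -24406.0$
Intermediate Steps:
$m = 134$ ($m = -4 + 138 = 134$)
$u{\left(F \right)} = 3 - \frac{1}{2 F}$ ($u{\left(F \right)} = 3 - \frac{1}{F + F} = 3 - \frac{1}{2 F}$)
$j{\left(K,v \right)} = 1096 + 8 K$ ($j{\left(K,v \right)} = 24 + 8 \left(K + 134\right) = 24 + 8 \left(134 + K\right) = 24 + \left(1072 + 8 K\right) = 1096 + 8 K$)
$E{\left(s,q \right)} = -1 - q + q \left(q + q s^{2}\right)$ ($E{\left(s,q \right)} = -1 + \left(q \left(s s q + q\right) - q\right) = -1 + \left(q \left(s^{2} q + q\right) - q\right) = -1 + \left(q \left(q s^{2} + q\right) - q\right) = -1 + \left(q \left(q + q s^{2}\right) - q\right) = -1 + \left(- q + q \left(q + q s^{2}\right)\right) = -1 - q + q \left(q + q s^{2}\right)$)
$\left(E{\left(u{\left(3 \right)},-16 \right)} - 24860\right) + j{\left(-371,242 \right)} = \left(\left(-1 + \left(-16\right)^{2} - -16 + \left(-16\right)^{2} \left(3 - \frac{1}{2 \cdot 3}\right)^{2}\right) - 24860\right) + \left(1096 + 8 \left(-371\right)\right) = \left(\left(-1 + 256 + 16 + 256 \left(3 - \frac{1}{6}\right)^{2}\right) - 24860\right) + \left(1096 - 2968\right) = \left(\left(-1 + 256 + 16 + 256 \left(3 - \frac{1}{6}\right)^{2}\right) - 24860\right) - 1872 = \left(\left(-1 + 256 + 16 + 256 \left(\frac{17}{6}\right)^{2}\right) - 24860\right) - 1872 = \left(\left(-1 + 256 + 16 + 256 \cdot \frac{289}{36}\right) - 24860\right) - 1872 = \left(\left(-1 + 256 + 16 + \frac{18496}{9}\right) - 24860\right) - 1872 = \left(\frac{20935}{9} - 24860\right) - 1872 = - \frac{202805}{9} - 1872 = - \frac{219653}{9}$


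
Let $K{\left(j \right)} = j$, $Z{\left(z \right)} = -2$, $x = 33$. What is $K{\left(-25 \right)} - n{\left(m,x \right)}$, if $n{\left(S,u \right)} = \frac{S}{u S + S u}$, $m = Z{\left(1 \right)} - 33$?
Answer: $- \frac{1651}{66} \approx -25.015$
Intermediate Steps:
$m = -35$ ($m = -2 - 33 = -35$)
$n{\left(S,u \right)} = \frac{1}{2 u}$ ($n{\left(S,u \right)} = \frac{S}{S u + S u} = \frac{S}{2 S u} = S \frac{1}{2 S u} = \frac{1}{2 u}$)
$K{\left(-25 \right)} - n{\left(m,x \right)} = -25 - \frac{1}{2 \cdot 33} = -25 - \frac{1}{2} \cdot \frac{1}{33} = -25 - \frac{1}{66} = - \frac{1651}{66}$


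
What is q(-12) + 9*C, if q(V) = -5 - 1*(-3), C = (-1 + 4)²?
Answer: 79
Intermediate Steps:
C = 9 (C = 3² = 9)
q(V) = -2 (q(V) = -5 + 3 = -2)
q(-12) + 9*C = -2 + 9*9 = -2 + 81 = 79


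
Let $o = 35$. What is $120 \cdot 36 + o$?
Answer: $4355$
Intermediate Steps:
$120 \cdot 36 + o = 120 \cdot 36 + 35 = 4320 + 35 = 4355$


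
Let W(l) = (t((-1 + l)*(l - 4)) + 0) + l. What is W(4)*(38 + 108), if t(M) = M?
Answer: 584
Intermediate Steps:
W(l) = l + (-1 + l)*(-4 + l) (W(l) = ((-1 + l)*(l - 4) + 0) + l = ((-1 + l)*(-4 + l) + 0) + l = (-1 + l)*(-4 + l) + l = l + (-1 + l)*(-4 + l))
W(4)*(38 + 108) = (4 + 4**2 - 4*4)*(38 + 108) = (4 + 16 - 16)*146 = 4*146 = 584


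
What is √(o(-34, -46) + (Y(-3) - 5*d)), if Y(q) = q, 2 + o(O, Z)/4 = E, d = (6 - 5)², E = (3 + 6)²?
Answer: 2*√77 ≈ 17.550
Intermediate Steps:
E = 81 (E = 9² = 81)
d = 1 (d = 1² = 1)
o(O, Z) = 316 (o(O, Z) = -8 + 4*81 = -8 + 324 = 316)
√(o(-34, -46) + (Y(-3) - 5*d)) = √(316 + (-3 - 5*1)) = √(316 + (-3 - 5)) = √(316 - 8) = √308 = 2*√77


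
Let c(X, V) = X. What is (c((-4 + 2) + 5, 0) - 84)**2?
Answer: 6561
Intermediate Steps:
(c((-4 + 2) + 5, 0) - 84)**2 = (((-4 + 2) + 5) - 84)**2 = ((-2 + 5) - 84)**2 = (3 - 84)**2 = (-81)**2 = 6561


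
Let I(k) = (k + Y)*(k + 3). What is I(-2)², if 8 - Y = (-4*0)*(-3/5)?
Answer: 36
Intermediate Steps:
Y = 8 (Y = 8 - (-4*0)*(-3/5) = 8 - 0*(-3*⅕) = 8 - 0*(-3)/5 = 8 - 1*0 = 8 + 0 = 8)
I(k) = (3 + k)*(8 + k) (I(k) = (k + 8)*(k + 3) = (8 + k)*(3 + k) = (3 + k)*(8 + k))
I(-2)² = (24 + (-2)² + 11*(-2))² = (24 + 4 - 22)² = 6² = 36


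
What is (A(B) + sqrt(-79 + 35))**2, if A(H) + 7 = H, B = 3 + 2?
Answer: 4*(-1 + I*sqrt(11))**2 ≈ -40.0 - 26.533*I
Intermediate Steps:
B = 5
A(H) = -7 + H
(A(B) + sqrt(-79 + 35))**2 = ((-7 + 5) + sqrt(-79 + 35))**2 = (-2 + sqrt(-44))**2 = (-2 + 2*I*sqrt(11))**2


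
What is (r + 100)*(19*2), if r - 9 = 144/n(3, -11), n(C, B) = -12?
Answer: 3686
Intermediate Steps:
r = -3 (r = 9 + 144/(-12) = 9 + 144*(-1/12) = 9 - 12 = -3)
(r + 100)*(19*2) = (-3 + 100)*(19*2) = 97*38 = 3686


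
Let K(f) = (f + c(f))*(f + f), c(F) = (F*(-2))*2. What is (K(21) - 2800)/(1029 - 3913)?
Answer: 389/206 ≈ 1.8883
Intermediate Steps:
c(F) = -4*F (c(F) = -2*F*2 = -4*F)
K(f) = -6*f² (K(f) = (f - 4*f)*(f + f) = (-3*f)*(2*f) = -6*f²)
(K(21) - 2800)/(1029 - 3913) = (-6*21² - 2800)/(1029 - 3913) = (-6*441 - 2800)/(-2884) = (-2646 - 2800)*(-1/2884) = -5446*(-1/2884) = 389/206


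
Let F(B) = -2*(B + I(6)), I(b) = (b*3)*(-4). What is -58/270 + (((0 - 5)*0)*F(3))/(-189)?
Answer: -29/135 ≈ -0.21481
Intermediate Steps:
I(b) = -12*b (I(b) = (3*b)*(-4) = -12*b)
F(B) = 144 - 2*B (F(B) = -2*(B - 12*6) = -2*(B - 72) = -2*(-72 + B) = 144 - 2*B)
-58/270 + (((0 - 5)*0)*F(3))/(-189) = -58/270 + (((0 - 5)*0)*(144 - 2*3))/(-189) = -58*1/270 + ((-5*0)*(144 - 6))*(-1/189) = -29/135 + (0*138)*(-1/189) = -29/135 + 0*(-1/189) = -29/135 + 0 = -29/135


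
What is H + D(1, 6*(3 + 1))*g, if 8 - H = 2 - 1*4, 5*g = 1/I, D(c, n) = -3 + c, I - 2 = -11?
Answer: 452/45 ≈ 10.044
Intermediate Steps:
I = -9 (I = 2 - 11 = -9)
g = -1/45 (g = (⅕)/(-9) = (⅕)*(-⅑) = -1/45 ≈ -0.022222)
H = 10 (H = 8 - (2 - 1*4) = 8 - (2 - 4) = 8 - 1*(-2) = 8 + 2 = 10)
H + D(1, 6*(3 + 1))*g = 10 + (-3 + 1)*(-1/45) = 10 - 2*(-1/45) = 10 + 2/45 = 452/45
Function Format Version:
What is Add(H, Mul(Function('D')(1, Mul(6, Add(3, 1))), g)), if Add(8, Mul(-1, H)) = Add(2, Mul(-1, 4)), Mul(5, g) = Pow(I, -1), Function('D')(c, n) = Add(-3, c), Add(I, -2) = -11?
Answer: Rational(452, 45) ≈ 10.044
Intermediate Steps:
I = -9 (I = Add(2, -11) = -9)
g = Rational(-1, 45) (g = Mul(Rational(1, 5), Pow(-9, -1)) = Mul(Rational(1, 5), Rational(-1, 9)) = Rational(-1, 45) ≈ -0.022222)
H = 10 (H = Add(8, Mul(-1, Add(2, Mul(-1, 4)))) = Add(8, Mul(-1, Add(2, -4))) = Add(8, Mul(-1, -2)) = Add(8, 2) = 10)
Add(H, Mul(Function('D')(1, Mul(6, Add(3, 1))), g)) = Add(10, Mul(Add(-3, 1), Rational(-1, 45))) = Add(10, Mul(-2, Rational(-1, 45))) = Add(10, Rational(2, 45)) = Rational(452, 45)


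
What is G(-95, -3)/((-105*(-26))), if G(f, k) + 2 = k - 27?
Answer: -16/1365 ≈ -0.011722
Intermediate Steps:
G(f, k) = -29 + k (G(f, k) = -2 + (k - 27) = -2 + (-27 + k) = -29 + k)
G(-95, -3)/((-105*(-26))) = (-29 - 3)/((-105*(-26))) = -32/2730 = -32*1/2730 = -16/1365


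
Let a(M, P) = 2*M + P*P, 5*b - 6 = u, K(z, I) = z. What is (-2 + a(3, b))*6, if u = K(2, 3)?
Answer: 984/25 ≈ 39.360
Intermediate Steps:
u = 2
b = 8/5 (b = 6/5 + (⅕)*2 = 6/5 + ⅖ = 8/5 ≈ 1.6000)
a(M, P) = P² + 2*M (a(M, P) = 2*M + P² = P² + 2*M)
(-2 + a(3, b))*6 = (-2 + ((8/5)² + 2*3))*6 = (-2 + (64/25 + 6))*6 = (-2 + 214/25)*6 = (164/25)*6 = 984/25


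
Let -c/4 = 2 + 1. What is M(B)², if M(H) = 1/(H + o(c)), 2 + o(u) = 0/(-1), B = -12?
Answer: 1/196 ≈ 0.0051020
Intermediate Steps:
c = -12 (c = -4*(2 + 1) = -4*3 = -12)
o(u) = -2 (o(u) = -2 + 0/(-1) = -2 + 0*(-1) = -2 + 0 = -2)
M(H) = 1/(-2 + H) (M(H) = 1/(H - 2) = 1/(-2 + H))
M(B)² = (1/(-2 - 12))² = (1/(-14))² = (-1/14)² = 1/196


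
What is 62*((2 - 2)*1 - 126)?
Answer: -7812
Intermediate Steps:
62*((2 - 2)*1 - 126) = 62*(0*1 - 126) = 62*(0 - 126) = 62*(-126) = -7812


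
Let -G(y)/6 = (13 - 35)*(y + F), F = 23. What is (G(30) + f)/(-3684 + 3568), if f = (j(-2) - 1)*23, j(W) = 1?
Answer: -1749/29 ≈ -60.310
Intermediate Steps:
G(y) = 3036 + 132*y (G(y) = -6*(13 - 35)*(y + 23) = -(-132)*(23 + y) = -6*(-506 - 22*y) = 3036 + 132*y)
f = 0 (f = (1 - 1)*23 = 0*23 = 0)
(G(30) + f)/(-3684 + 3568) = ((3036 + 132*30) + 0)/(-3684 + 3568) = ((3036 + 3960) + 0)/(-116) = (6996 + 0)*(-1/116) = 6996*(-1/116) = -1749/29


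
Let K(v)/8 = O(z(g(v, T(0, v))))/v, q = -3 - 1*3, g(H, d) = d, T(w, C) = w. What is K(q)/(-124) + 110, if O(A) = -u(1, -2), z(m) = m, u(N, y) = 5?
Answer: 10225/93 ≈ 109.95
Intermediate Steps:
O(A) = -5 (O(A) = -1*5 = -5)
q = -6 (q = -3 - 3 = -6)
K(v) = -40/v (K(v) = 8*(-5/v) = -40/v)
K(q)/(-124) + 110 = -40/(-6)/(-124) + 110 = -40*(-⅙)*(-1/124) + 110 = (20/3)*(-1/124) + 110 = -5/93 + 110 = 10225/93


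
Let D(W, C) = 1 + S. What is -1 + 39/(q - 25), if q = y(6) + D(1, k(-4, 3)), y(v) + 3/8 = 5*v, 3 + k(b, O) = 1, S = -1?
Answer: 275/37 ≈ 7.4324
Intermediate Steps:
k(b, O) = -2 (k(b, O) = -3 + 1 = -2)
y(v) = -3/8 + 5*v
D(W, C) = 0 (D(W, C) = 1 - 1 = 0)
q = 237/8 (q = (-3/8 + 5*6) + 0 = (-3/8 + 30) + 0 = 237/8 + 0 = 237/8 ≈ 29.625)
-1 + 39/(q - 25) = -1 + 39/(237/8 - 25) = -1 + 39/(37/8) = -1 + 39*(8/37) = -1 + 312/37 = 275/37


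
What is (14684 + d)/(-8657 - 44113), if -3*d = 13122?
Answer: -1031/5277 ≈ -0.19538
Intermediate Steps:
d = -4374 (d = -1/3*13122 = -4374)
(14684 + d)/(-8657 - 44113) = (14684 - 4374)/(-8657 - 44113) = 10310/(-52770) = 10310*(-1/52770) = -1031/5277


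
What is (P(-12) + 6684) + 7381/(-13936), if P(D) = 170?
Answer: 95509963/13936 ≈ 6853.5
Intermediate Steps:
(P(-12) + 6684) + 7381/(-13936) = (170 + 6684) + 7381/(-13936) = 6854 + 7381*(-1/13936) = 6854 - 7381/13936 = 95509963/13936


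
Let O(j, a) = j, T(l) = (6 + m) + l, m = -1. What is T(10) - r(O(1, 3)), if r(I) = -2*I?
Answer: 17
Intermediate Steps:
T(l) = 5 + l (T(l) = (6 - 1) + l = 5 + l)
T(10) - r(O(1, 3)) = (5 + 10) - (-2) = 15 - 1*(-2) = 15 + 2 = 17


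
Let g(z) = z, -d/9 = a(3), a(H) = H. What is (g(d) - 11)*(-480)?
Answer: 18240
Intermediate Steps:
d = -27 (d = -9*3 = -27)
(g(d) - 11)*(-480) = (-27 - 11)*(-480) = -38*(-480) = 18240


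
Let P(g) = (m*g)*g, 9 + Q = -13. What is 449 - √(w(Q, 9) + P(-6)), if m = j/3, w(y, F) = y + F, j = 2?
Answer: 449 - √11 ≈ 445.68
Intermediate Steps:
Q = -22 (Q = -9 - 13 = -22)
w(y, F) = F + y
m = ⅔ (m = 2/3 = 2*(⅓) = ⅔ ≈ 0.66667)
P(g) = 2*g²/3 (P(g) = (2*g/3)*g = 2*g²/3)
449 - √(w(Q, 9) + P(-6)) = 449 - √((9 - 22) + (⅔)*(-6)²) = 449 - √(-13 + (⅔)*36) = 449 - √(-13 + 24) = 449 - √11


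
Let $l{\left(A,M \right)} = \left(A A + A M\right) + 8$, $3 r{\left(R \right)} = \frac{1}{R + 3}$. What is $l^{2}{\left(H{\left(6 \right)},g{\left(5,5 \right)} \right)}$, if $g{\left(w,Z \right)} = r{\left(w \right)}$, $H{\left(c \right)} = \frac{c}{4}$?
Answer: $\frac{27225}{256} \approx 106.35$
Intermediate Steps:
$H{\left(c \right)} = \frac{c}{4}$ ($H{\left(c \right)} = c \frac{1}{4} = \frac{c}{4}$)
$r{\left(R \right)} = \frac{1}{3 \left(3 + R\right)}$ ($r{\left(R \right)} = \frac{1}{3 \left(R + 3\right)} = \frac{1}{3 \left(3 + R\right)}$)
$g{\left(w,Z \right)} = \frac{1}{3 \left(3 + w\right)}$
$l{\left(A,M \right)} = 8 + A^{2} + A M$ ($l{\left(A,M \right)} = \left(A^{2} + A M\right) + 8 = 8 + A^{2} + A M$)
$l^{2}{\left(H{\left(6 \right)},g{\left(5,5 \right)} \right)} = \left(8 + \left(\frac{1}{4} \cdot 6\right)^{2} + \frac{1}{4} \cdot 6 \frac{1}{3 \left(3 + 5\right)}\right)^{2} = \left(8 + \left(\frac{3}{2}\right)^{2} + \frac{3 \frac{1}{3 \cdot 8}}{2}\right)^{2} = \left(8 + \frac{9}{4} + \frac{3 \cdot \frac{1}{3} \cdot \frac{1}{8}}{2}\right)^{2} = \left(8 + \frac{9}{4} + \frac{3}{2} \cdot \frac{1}{24}\right)^{2} = \left(8 + \frac{9}{4} + \frac{1}{16}\right)^{2} = \left(\frac{165}{16}\right)^{2} = \frac{27225}{256}$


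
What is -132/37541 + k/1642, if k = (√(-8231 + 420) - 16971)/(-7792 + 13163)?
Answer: -1801240335/331080911462 + I*√7811/8819182 ≈ -0.0054405 + 1.0021e-5*I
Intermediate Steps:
k = -16971/5371 + I*√7811/5371 (k = (√(-7811) - 16971)/5371 = (I*√7811 - 16971)*(1/5371) = (-16971 + I*√7811)*(1/5371) = -16971/5371 + I*√7811/5371 ≈ -3.1597 + 0.016455*I)
-132/37541 + k/1642 = -132/37541 + (-16971/5371 + I*√7811/5371)/1642 = -132*1/37541 + (-16971/5371 + I*√7811/5371)*(1/1642) = -132/37541 + (-16971/8819182 + I*√7811/8819182) = -1801240335/331080911462 + I*√7811/8819182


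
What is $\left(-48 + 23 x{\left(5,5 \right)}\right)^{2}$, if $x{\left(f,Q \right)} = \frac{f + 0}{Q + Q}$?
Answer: $\frac{5329}{4} \approx 1332.3$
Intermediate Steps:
$x{\left(f,Q \right)} = \frac{f}{2 Q}$
$\left(-48 + 23 x{\left(5,5 \right)}\right)^{2} = \left(-48 + 23 \cdot \frac{1}{2} \cdot 5 \cdot \frac{1}{5}\right)^{2} = \left(-48 + 23 \cdot \frac{1}{2}\right)^{2} = \left(-48 + \frac{23}{2}\right)^{2} = \left(- \frac{73}{2}\right)^{2} = \frac{5329}{4}$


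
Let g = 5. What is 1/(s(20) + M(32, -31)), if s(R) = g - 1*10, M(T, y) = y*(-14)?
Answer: 1/429 ≈ 0.0023310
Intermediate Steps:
M(T, y) = -14*y
s(R) = -5 (s(R) = 5 - 1*10 = 5 - 10 = -5)
1/(s(20) + M(32, -31)) = 1/(-5 - 14*(-31)) = 1/(-5 + 434) = 1/429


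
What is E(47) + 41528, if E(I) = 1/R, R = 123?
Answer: 5107945/123 ≈ 41528.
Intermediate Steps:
E(I) = 1/123
E(47) + 41528 = 1/123 + 41528 = 5107945/123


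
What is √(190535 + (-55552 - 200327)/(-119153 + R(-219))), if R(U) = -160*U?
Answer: √3734227235822/4427 ≈ 436.51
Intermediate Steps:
√(190535 + (-55552 - 200327)/(-119153 + R(-219))) = √(190535 + (-55552 - 200327)/(-119153 - 160*(-219))) = √(190535 - 255879/(-119153 + 35040)) = √(190535 - 255879/(-84113)) = √(190535 - 255879*(-1/84113)) = √(190535 + 255879/84113) = √(16026726334/84113) = √3734227235822/4427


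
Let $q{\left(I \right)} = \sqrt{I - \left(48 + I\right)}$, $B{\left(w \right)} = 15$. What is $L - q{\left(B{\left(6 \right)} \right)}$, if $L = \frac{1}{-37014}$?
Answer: $- \frac{1}{37014} - 4 i \sqrt{3} \approx -2.7017 \cdot 10^{-5} - 6.9282 i$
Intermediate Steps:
$L = - \frac{1}{37014} \approx -2.7017 \cdot 10^{-5}$
$q{\left(I \right)} = 4 i \sqrt{3}$ ($q{\left(I \right)} = \sqrt{-48} = 4 i \sqrt{3}$)
$L - q{\left(B{\left(6 \right)} \right)} = - \frac{1}{37014} - 4 i \sqrt{3}$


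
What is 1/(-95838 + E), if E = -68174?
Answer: -1/164012 ≈ -6.0971e-6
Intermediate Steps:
1/(-95838 + E) = 1/(-95838 - 68174) = 1/(-164012) = -1/164012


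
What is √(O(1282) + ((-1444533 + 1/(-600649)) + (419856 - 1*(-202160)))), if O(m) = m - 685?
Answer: I*√296531657490126569/600649 ≈ 906.6*I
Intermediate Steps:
O(m) = -685 + m
√(O(1282) + ((-1444533 + 1/(-600649)) + (419856 - 1*(-202160)))) = √((-685 + 1282) + ((-1444533 + 1/(-600649)) + (419856 - 1*(-202160)))) = √(597 + ((-1444533 - 1/600649) + (419856 + 202160))) = √(597 + (-867657301918/600649 + 622016)) = √(597 - 494044013534/600649) = √(-493685426081/600649) = I*√296531657490126569/600649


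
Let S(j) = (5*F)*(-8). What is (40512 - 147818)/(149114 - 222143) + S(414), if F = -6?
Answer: 17634266/73029 ≈ 241.47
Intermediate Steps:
S(j) = 240 (S(j) = (5*(-6))*(-8) = -30*(-8) = 240)
(40512 - 147818)/(149114 - 222143) + S(414) = (40512 - 147818)/(149114 - 222143) + 240 = -107306/(-73029) + 240 = -107306*(-1/73029) + 240 = 107306/73029 + 240 = 17634266/73029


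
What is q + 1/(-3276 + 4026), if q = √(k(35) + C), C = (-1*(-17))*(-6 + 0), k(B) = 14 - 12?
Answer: 1/750 + 10*I ≈ 0.0013333 + 10.0*I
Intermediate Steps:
k(B) = 2
C = -102 (C = 17*(-6) = -102)
q = 10*I (q = √(2 - 102) = √(-100) = 10*I ≈ 10.0*I)
q + 1/(-3276 + 4026) = 10*I + 1/(-3276 + 4026) = 10*I + 1/750 = 1/750 + 10*I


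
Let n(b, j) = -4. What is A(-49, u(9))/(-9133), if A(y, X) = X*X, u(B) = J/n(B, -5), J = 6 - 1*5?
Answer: -1/146128 ≈ -6.8433e-6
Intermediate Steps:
J = 1 (J = 6 - 5 = 1)
u(B) = -¼ (u(B) = 1/(-4) = 1*(-¼) = -¼)
A(y, X) = X²
A(-49, u(9))/(-9133) = (-¼)²/(-9133) = (1/16)*(-1/9133) = -1/146128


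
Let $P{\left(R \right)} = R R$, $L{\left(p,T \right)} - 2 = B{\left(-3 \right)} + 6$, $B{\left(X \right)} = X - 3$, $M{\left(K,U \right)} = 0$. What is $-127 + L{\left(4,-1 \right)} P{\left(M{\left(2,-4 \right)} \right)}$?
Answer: $-127$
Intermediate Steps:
$B{\left(X \right)} = -3 + X$
$L{\left(p,T \right)} = 2$ ($L{\left(p,T \right)} = 2 + \left(\left(-3 - 3\right) + 6\right) = 2 + \left(-6 + 6\right) = 2 + 0 = 2$)
$P{\left(R \right)} = R^{2}$
$-127 + L{\left(4,-1 \right)} P{\left(M{\left(2,-4 \right)} \right)} = -127 + 2 \cdot 0^{2} = -127 + 2 \cdot 0 = -127 + 0 = -127$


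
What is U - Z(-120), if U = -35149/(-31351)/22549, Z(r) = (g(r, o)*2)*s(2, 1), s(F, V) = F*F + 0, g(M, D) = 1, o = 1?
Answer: -5655434443/706933699 ≈ -7.9999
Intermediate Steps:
s(F, V) = F² (s(F, V) = F² + 0 = F²)
Z(r) = 8 (Z(r) = (1*2)*2² = 2*4 = 8)
U = 35149/706933699 (U = -35149*(-1/31351)*(1/22549) = (35149/31351)*(1/22549) = 35149/706933699 ≈ 4.9720e-5)
U - Z(-120) = 35149/706933699 - 1*8 = 35149/706933699 - 8 = -5655434443/706933699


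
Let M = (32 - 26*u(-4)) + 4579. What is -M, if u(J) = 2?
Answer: -4559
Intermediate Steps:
M = 4559 (M = (32 - 26*2) + 4579 = (32 - 52) + 4579 = -20 + 4579 = 4559)
-M = -1*4559 = -4559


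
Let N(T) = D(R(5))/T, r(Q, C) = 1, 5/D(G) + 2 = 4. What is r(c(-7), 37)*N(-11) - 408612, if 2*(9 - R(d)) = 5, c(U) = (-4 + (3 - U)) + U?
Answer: -8989469/22 ≈ -4.0861e+5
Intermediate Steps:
c(U) = -1 (c(U) = (-1 - U) + U = -1)
R(d) = 13/2 (R(d) = 9 - ½*5 = 9 - 5/2 = 13/2)
D(G) = 5/2 (D(G) = 5/(-2 + 4) = 5/2)
N(T) = 5/(2*T)
r(c(-7), 37)*N(-11) - 408612 = 1*((5/2)/(-11)) - 408612 = 1*((5/2)*(-1/11)) - 408612 = 1*(-5/22) - 408612 = -5/22 - 408612 = -8989469/22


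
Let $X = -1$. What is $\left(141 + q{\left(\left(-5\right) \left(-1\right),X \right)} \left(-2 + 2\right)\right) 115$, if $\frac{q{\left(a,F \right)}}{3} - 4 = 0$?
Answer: $16215$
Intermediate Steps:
$q{\left(a,F \right)} = 12$ ($q{\left(a,F \right)} = 12 + 3 \cdot 0 = 12 + 0 = 12$)
$\left(141 + q{\left(\left(-5\right) \left(-1\right),X \right)} \left(-2 + 2\right)\right) 115 = \left(141 + 12 \left(-2 + 2\right)\right) 115 = \left(141 + 12 \cdot 0\right) 115 = \left(141 + 0\right) 115 = 141 \cdot 115 = 16215$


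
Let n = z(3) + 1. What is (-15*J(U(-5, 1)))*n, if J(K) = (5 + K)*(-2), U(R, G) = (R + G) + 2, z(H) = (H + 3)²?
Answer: 3330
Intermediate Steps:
z(H) = (3 + H)²
U(R, G) = 2 + G + R (U(R, G) = (G + R) + 2 = 2 + G + R)
n = 37 (n = (3 + 3)² + 1 = 6² + 1 = 36 + 1 = 37)
J(K) = -10 - 2*K
(-15*J(U(-5, 1)))*n = -15*(-10 - 2*(2 + 1 - 5))*37 = -15*(-10 - 2*(-2))*37 = -15*(-10 + 4)*37 = -15*(-6)*37 = 90*37 = 3330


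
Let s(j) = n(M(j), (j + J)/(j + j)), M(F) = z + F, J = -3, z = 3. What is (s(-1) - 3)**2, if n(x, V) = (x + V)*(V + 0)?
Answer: 25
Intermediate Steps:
M(F) = 3 + F
n(x, V) = V*(V + x) (n(x, V) = (V + x)*V = V*(V + x))
s(j) = (-3 + j)*(3 + j + (-3 + j)/(2*j))/(2*j) (s(j) = ((j - 3)/(j + j))*((j - 3)/(j + j) + (3 + j)) = ((-3 + j)/((2*j)))*((-3 + j)/((2*j)) + (3 + j)) = ((-3 + j)*(1/(2*j)))*((-3 + j)*(1/(2*j)) + (3 + j)) = ((-3 + j)/(2*j))*((-3 + j)/(2*j) + (3 + j)) = ((-3 + j)/(2*j))*(3 + j + (-3 + j)/(2*j)) = (-3 + j)*(3 + j + (-3 + j)/(2*j))/(2*j))
(s(-1) - 3)**2 = ((1/4 + (1/2)*(-1) - 6/(-1) + (9/4)/(-1)**2) - 3)**2 = ((1/4 - 1/2 - 6*(-1) + (9/4)*1) - 3)**2 = ((1/4 - 1/2 + 6 + 9/4) - 3)**2 = (8 - 3)**2 = 5**2 = 25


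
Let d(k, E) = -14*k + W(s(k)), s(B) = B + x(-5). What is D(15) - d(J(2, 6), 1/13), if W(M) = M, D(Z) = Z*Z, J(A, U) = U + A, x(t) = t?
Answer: 334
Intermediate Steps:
J(A, U) = A + U
D(Z) = Z**2
s(B) = -5 + B (s(B) = B - 5 = -5 + B)
d(k, E) = -5 - 13*k (d(k, E) = -14*k + (-5 + k) = -5 - 13*k)
D(15) - d(J(2, 6), 1/13) = 15**2 - (-5 - 13*(2 + 6)) = 225 - (-5 - 13*8) = 225 - (-5 - 104) = 225 - 1*(-109) = 225 + 109 = 334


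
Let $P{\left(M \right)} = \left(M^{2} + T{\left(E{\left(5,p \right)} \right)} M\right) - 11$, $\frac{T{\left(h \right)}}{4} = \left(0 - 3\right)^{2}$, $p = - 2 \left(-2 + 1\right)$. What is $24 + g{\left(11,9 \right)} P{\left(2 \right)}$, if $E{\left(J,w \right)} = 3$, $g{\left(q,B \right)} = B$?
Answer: $609$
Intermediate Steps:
$p = 2$ ($p = \left(-2\right) \left(-1\right) = 2$)
$T{\left(h \right)} = 36$ ($T{\left(h \right)} = 4 \left(0 - 3\right)^{2} = 4 \left(-3\right)^{2} = 4 \cdot 9 = 36$)
$P{\left(M \right)} = -11 + M^{2} + 36 M$ ($P{\left(M \right)} = \left(M^{2} + 36 M\right) - 11 = -11 + M^{2} + 36 M$)
$24 + g{\left(11,9 \right)} P{\left(2 \right)} = 24 + 9 \left(-11 + 2^{2} + 36 \cdot 2\right) = 24 + 9 \left(-11 + 4 + 72\right) = 24 + 9 \cdot 65 = 24 + 585 = 609$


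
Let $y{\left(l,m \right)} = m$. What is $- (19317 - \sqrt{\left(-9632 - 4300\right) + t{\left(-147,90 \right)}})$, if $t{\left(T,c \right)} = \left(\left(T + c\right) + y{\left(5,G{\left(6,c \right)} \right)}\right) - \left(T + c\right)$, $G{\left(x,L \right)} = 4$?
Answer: $-19317 + 2 i \sqrt{3482} \approx -19317.0 + 118.02 i$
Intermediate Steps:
$t{\left(T,c \right)} = 4$ ($t{\left(T,c \right)} = \left(\left(T + c\right) + 4\right) - \left(T + c\right) = \left(4 + T + c\right) - \left(T + c\right) = 4$)
$- (19317 - \sqrt{\left(-9632 - 4300\right) + t{\left(-147,90 \right)}}) = - (19317 - \sqrt{\left(-9632 - 4300\right) + 4}) = - (19317 - \sqrt{-13932 + 4}) = - (19317 - \sqrt{-13928}) = - (19317 - 2 i \sqrt{3482}) = -19317 + 2 i \sqrt{3482}$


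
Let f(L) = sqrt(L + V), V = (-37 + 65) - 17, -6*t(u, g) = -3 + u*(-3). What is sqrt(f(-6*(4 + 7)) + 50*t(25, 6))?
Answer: sqrt(650 + I*sqrt(55)) ≈ 25.496 + 0.1454*I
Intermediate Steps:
t(u, g) = 1/2 + u/2 (t(u, g) = -(-3 + u*(-3))/6 = -(-3 - 3*u)/6 = 1/2 + u/2)
V = 11 (V = 28 - 17 = 11)
f(L) = sqrt(11 + L) (f(L) = sqrt(L + 11) = sqrt(11 + L))
sqrt(f(-6*(4 + 7)) + 50*t(25, 6)) = sqrt(sqrt(11 - 6*(4 + 7)) + 50*(1/2 + (1/2)*25)) = sqrt(sqrt(11 - 6*11) + 50*(1/2 + 25/2)) = sqrt(sqrt(11 - 66) + 50*13) = sqrt(sqrt(-55) + 650) = sqrt(I*sqrt(55) + 650) = sqrt(650 + I*sqrt(55))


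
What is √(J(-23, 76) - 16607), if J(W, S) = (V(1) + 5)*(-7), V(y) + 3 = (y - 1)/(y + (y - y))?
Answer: I*√16621 ≈ 128.92*I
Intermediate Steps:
V(y) = -3 + (-1 + y)/y (V(y) = -3 + (y - 1)/(y + (y - y)) = -3 + (-1 + y)/(y + 0) = -3 + (-1 + y)/y)
J(W, S) = -14 (J(W, S) = ((-2 - 1/1) + 5)*(-7) = ((-2 - 1*1) + 5)*(-7) = ((-2 - 1) + 5)*(-7) = (-3 + 5)*(-7) = 2*(-7) = -14)
√(J(-23, 76) - 16607) = √(-14 - 16607) = √(-16621) = I*√16621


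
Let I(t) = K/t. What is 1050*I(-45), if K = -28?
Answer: 1960/3 ≈ 653.33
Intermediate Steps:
I(t) = -28/t
1050*I(-45) = 1050*(-28/(-45)) = 1050*(-28*(-1/45)) = 1050*(28/45) = 1960/3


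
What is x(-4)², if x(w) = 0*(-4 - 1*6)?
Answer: 0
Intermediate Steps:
x(w) = 0 (x(w) = 0*(-4 - 6) = 0*(-10) = 0)
x(-4)² = 0² = 0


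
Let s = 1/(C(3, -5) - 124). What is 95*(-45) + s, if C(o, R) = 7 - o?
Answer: -513001/120 ≈ -4275.0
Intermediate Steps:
s = -1/120 (s = 1/((7 - 1*3) - 124) = 1/((7 - 3) - 124) = 1/(4 - 124) = 1/(-120) = -1/120 ≈ -0.0083333)
95*(-45) + s = 95*(-45) - 1/120 = -4275 - 1/120 = -513001/120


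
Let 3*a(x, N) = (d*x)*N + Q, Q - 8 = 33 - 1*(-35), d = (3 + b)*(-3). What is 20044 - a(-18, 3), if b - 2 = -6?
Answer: 60218/3 ≈ 20073.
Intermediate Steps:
b = -4 (b = 2 - 6 = -4)
d = 3 (d = (3 - 4)*(-3) = -1*(-3) = 3)
Q = 76 (Q = 8 + (33 - 1*(-35)) = 8 + (33 + 35) = 8 + 68 = 76)
a(x, N) = 76/3 + N*x (a(x, N) = ((3*x)*N + 76)/3 = (3*N*x + 76)/3 = (76 + 3*N*x)/3 = 76/3 + N*x)
20044 - a(-18, 3) = 20044 - (76/3 + 3*(-18)) = 20044 - (76/3 - 54) = 20044 - 1*(-86/3) = 20044 + 86/3 = 60218/3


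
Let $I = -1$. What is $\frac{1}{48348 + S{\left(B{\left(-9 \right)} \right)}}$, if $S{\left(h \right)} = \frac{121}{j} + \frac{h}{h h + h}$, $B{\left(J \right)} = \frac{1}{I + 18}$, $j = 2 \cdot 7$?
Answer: $\frac{63}{3046528} \approx 2.0679 \cdot 10^{-5}$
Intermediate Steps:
$j = 14$
$B{\left(J \right)} = \frac{1}{17}$ ($B{\left(J \right)} = \frac{1}{-1 + 18} = \frac{1}{17}$)
$S{\left(h \right)} = \frac{121}{14} + \frac{h}{h + h^{2}}$ ($S{\left(h \right)} = \frac{121}{14} + \frac{h}{h h + h} = 121 \cdot \frac{1}{14} + \frac{h}{h^{2} + h} = \frac{121}{14} + \frac{h}{h + h^{2}}$)
$\frac{1}{48348 + S{\left(B{\left(-9 \right)} \right)}} = \frac{1}{48348 + \frac{135 + 121 \cdot \frac{1}{17}}{14 \left(1 + \frac{1}{17}\right)}} = \frac{1}{48348 + \frac{135 + \frac{121}{17}}{14 \cdot \frac{18}{17}}} = \frac{1}{48348 + \frac{1}{14} \cdot \frac{17}{18} \cdot \frac{2416}{17}} = \frac{1}{48348 + \frac{604}{63}} = \frac{1}{\frac{3046528}{63}} = \frac{63}{3046528}$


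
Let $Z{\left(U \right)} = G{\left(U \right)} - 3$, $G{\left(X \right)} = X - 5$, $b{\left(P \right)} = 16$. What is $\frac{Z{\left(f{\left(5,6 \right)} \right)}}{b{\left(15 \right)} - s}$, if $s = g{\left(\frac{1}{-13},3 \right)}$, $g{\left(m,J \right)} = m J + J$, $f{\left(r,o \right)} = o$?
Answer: $- \frac{13}{86} \approx -0.15116$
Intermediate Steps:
$G{\left(X \right)} = -5 + X$ ($G{\left(X \right)} = X - 5 = -5 + X$)
$g{\left(m,J \right)} = J + J m$ ($g{\left(m,J \right)} = J m + J = J + J m$)
$s = \frac{36}{13}$ ($s = 3 \left(1 + \frac{1}{-13}\right) = 3 \left(1 - \frac{1}{13}\right) = 3 \cdot \frac{12}{13} = \frac{36}{13} \approx 2.7692$)
$Z{\left(U \right)} = -8 + U$ ($Z{\left(U \right)} = \left(-5 + U\right) - 3 = -8 + U$)
$\frac{Z{\left(f{\left(5,6 \right)} \right)}}{b{\left(15 \right)} - s} = \frac{-8 + 6}{16 - \frac{36}{13}} = - \frac{2}{16 - \frac{36}{13}} = - \frac{2}{\frac{172}{13}} = \left(-2\right) \frac{13}{172} = - \frac{13}{86}$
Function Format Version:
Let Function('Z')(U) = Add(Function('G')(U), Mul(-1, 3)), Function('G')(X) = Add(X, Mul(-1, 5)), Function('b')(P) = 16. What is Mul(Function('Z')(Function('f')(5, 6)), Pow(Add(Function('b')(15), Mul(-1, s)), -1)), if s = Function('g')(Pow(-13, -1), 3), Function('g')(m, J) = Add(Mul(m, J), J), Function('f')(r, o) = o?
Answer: Rational(-13, 86) ≈ -0.15116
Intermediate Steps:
Function('G')(X) = Add(-5, X) (Function('G')(X) = Add(X, -5) = Add(-5, X))
Function('g')(m, J) = Add(J, Mul(J, m)) (Function('g')(m, J) = Add(Mul(J, m), J) = Add(J, Mul(J, m)))
s = Rational(36, 13) (s = Mul(3, Add(1, Pow(-13, -1))) = Mul(3, Add(1, Rational(-1, 13))) = Mul(3, Rational(12, 13)) = Rational(36, 13) ≈ 2.7692)
Function('Z')(U) = Add(-8, U) (Function('Z')(U) = Add(Add(-5, U), Mul(-1, 3)) = Add(Add(-5, U), -3) = Add(-8, U))
Mul(Function('Z')(Function('f')(5, 6)), Pow(Add(Function('b')(15), Mul(-1, s)), -1)) = Mul(Add(-8, 6), Pow(Add(16, Mul(-1, Rational(36, 13))), -1)) = Mul(-2, Pow(Add(16, Rational(-36, 13)), -1)) = Mul(-2, Pow(Rational(172, 13), -1)) = Mul(-2, Rational(13, 172)) = Rational(-13, 86)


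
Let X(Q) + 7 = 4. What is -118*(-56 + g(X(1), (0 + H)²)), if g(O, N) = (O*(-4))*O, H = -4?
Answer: 10856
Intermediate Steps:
X(Q) = -3 (X(Q) = -7 + 4 = -3)
g(O, N) = -4*O² (g(O, N) = (-4*O)*O = -4*O²)
-118*(-56 + g(X(1), (0 + H)²)) = -118*(-56 - 4*(-3)²) = -118*(-56 - 4*9) = -118*(-56 - 36) = -118*(-92) = 10856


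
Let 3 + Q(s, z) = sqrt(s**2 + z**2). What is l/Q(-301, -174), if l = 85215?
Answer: 255645/120868 + 85215*sqrt(120877)/120868 ≈ 247.23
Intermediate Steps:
Q(s, z) = -3 + sqrt(s**2 + z**2)
l/Q(-301, -174) = 85215/(-3 + sqrt((-301)**2 + (-174)**2)) = 85215/(-3 + sqrt(90601 + 30276)) = 85215/(-3 + sqrt(120877))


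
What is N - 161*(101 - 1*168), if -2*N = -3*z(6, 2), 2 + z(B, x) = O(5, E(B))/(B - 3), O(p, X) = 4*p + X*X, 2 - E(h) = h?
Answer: 10802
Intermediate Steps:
E(h) = 2 - h
O(p, X) = X² + 4*p (O(p, X) = 4*p + X² = X² + 4*p)
z(B, x) = -2 + (20 + (2 - B)²)/(-3 + B) (z(B, x) = -2 + ((2 - B)² + 4*5)/(B - 3) = -2 + ((2 - B)² + 20)/(-3 + B) = -2 + (20 + (2 - B)²)/(-3 + B))
N = 15 (N = -(-3)*(30 + 6² - 6*6)/(-3 + 6)/2 = -(-3)*(30 + 36 - 36)/3/2 = -(-3)*(⅓)*30/2 = -(-3)*10/2 = -½*(-30) = 15)
N - 161*(101 - 1*168) = 15 - 161*(101 - 1*168) = 15 - 161*(101 - 168) = 15 - 161*(-67) = 15 + 10787 = 10802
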